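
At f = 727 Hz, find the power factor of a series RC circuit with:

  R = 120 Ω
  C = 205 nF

Step 1 — Angular frequency: ω = 2π·f = 2π·727 = 4568 rad/s.
Step 2 — Component impedances:
  R: Z = R = 120 Ω
  C: Z = 1/(jωC) = -j/(ω·C) = 0 - j1068 Ω
Step 3 — Series combination: Z_total = R + C = 120 - j1068 Ω = 1075∠-83.6° Ω.
Step 4 — Power factor: PF = cos(φ) = Re(Z)/|Z| = 120/1074.6 = 0.1117.
Step 5 — Type: Im(Z) = -1068 ⇒ leading (phase φ = -83.6°).

PF = 0.1117 (leading, φ = -83.6°)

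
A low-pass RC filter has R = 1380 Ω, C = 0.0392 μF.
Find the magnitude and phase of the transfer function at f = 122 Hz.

Step 1 — Angular frequency: ω = 2π·122 = 766.5 rad/s.
Step 2 — Transfer function: H(jω) = 1/(1 + jωRC).
Step 3 — Denominator: 1 + jωRC = 1 + j·766.5·1380·3.92e-08 = 1 + j0.04147.
Step 4 — H = 0.9983 - j0.0414.
Step 5 — Magnitude: |H| = 0.9991 (-0.0 dB); phase: φ = -2.4°.

|H| = 0.9991 (-0.0 dB), φ = -2.4°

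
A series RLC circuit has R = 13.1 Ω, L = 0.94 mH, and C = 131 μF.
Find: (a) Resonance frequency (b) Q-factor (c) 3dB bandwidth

Step 1 — Resonance: ω₀ = 1/√(LC) = 1/√(0.00094·0.000131) = 2850 rad/s.
Step 2 — f₀ = ω₀/(2π) = 453.5 Hz.
Step 3 — Series Q: Q = ω₀L/R = 2850·0.00094/13.1 = 0.2045.
Step 4 — Bandwidth: Δω = ω₀/Q = 1.394e+04 rad/s; BW = Δω/(2π) = 2218 Hz.

(a) f₀ = 453.5 Hz  (b) Q = 0.2045  (c) BW = 2218 Hz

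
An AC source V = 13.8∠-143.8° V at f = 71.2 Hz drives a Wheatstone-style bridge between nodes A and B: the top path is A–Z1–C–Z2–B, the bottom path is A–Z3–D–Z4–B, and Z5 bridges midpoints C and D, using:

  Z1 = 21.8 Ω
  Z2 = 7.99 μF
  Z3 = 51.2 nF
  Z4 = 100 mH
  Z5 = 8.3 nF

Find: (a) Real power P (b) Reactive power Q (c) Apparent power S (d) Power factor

Step 1 — Angular frequency: ω = 2π·f = 2π·71.2 = 447.4 rad/s.
Step 2 — Component impedances:
  Z1: Z = R = 21.8 Ω
  Z2: Z = 1/(jωC) = -j/(ω·C) = 0 - j279.8 Ω
  Z3: Z = 1/(jωC) = -j/(ω·C) = 0 - j4.366e+04 Ω
  Z4: Z = jωL = j·447.4·0.1 = 0 + j44.74 Ω
  Z5: Z = 1/(jωC) = -j/(ω·C) = 0 - j2.693e+05 Ω
Step 3 — Bridge requires nodal analysis (the Z5 bridge couples midpoints C and D, so the two paths cannot be reduced to a simple series/parallel combination). Setting node B to ground and injecting 1 A at node A, the 3-node admittance system at A, C, D solves to V_A = Z_AB = 21.52 - j277.7 Ω = 278.5∠-85.6° Ω.
Step 4 — Source phasor: V = 13.8∠-143.8° V = -11.14 - j8.15 V.
Step 5 — Current: I = V / Z = 0.02608 - j0.04212 A = 0.04954∠-58.2° A.
Step 6 — Complex power: S = V·I* = 0.05283 - j0.6817 VA.
Step 7 — Real power: P = Re(S) = 0.05283 W.
Step 8 — Reactive power: Q = Im(S) = -0.6817 VAR.
Step 9 — Apparent power: |S| = 0.6837 VA.
Step 10 — Power factor: PF = P/|S| = 0.07727 (leading).

(a) P = 0.05283 W  (b) Q = -0.6817 VAR  (c) S = 0.6837 VA  (d) PF = 0.07727 (leading)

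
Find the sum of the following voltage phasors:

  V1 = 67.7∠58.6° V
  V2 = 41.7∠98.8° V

Step 1 — Convert each phasor to rectangular form:
  V1 = 67.7·(cos(58.6°) + j·sin(58.6°)) = 35.27 + j57.79 V
  V2 = 41.7·(cos(98.8°) + j·sin(98.8°)) = -6.38 + j41.21 V
Step 2 — Sum components: V_total = 28.89 + j98.99 V.
Step 3 — Convert to polar: |V_total| = 103.1 V, ∠V_total = 73.7°.

V_total = 103.1∠73.7° V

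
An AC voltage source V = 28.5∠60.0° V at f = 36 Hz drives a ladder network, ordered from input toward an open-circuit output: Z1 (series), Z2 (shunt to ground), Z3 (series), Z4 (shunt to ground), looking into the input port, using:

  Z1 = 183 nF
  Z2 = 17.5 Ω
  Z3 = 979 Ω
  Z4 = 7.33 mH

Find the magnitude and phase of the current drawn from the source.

Step 1 — Angular frequency: ω = 2π·f = 2π·36 = 226.2 rad/s.
Step 2 — Component impedances:
  Z1: Z = 1/(jωC) = -j/(ω·C) = 0 - j2.416e+04 Ω
  Z2: Z = R = 17.5 Ω
  Z3: Z = R = 979 Ω
  Z4: Z = jωL = j·226.2·0.00733 = 0 + j1.658 Ω
Step 3 — Ladder network (open output): work backward from the far end, alternating series and parallel combinations. Z_in = 17.19 - j2.416e+04 Ω = 2.416e+04∠-90.0° Ω.
Step 4 — Source phasor: V = 28.5∠60.0° V = 14.25 + j24.68 V.
Step 5 — Ohm's law: I = V / Z_total = (14.25 + j24.68) / (17.19 - j2.416e+04) = -0.001021 + j0.0005906 A.
Step 6 — Convert to polar: |I| = 0.00118 A, ∠I = 150.0°.

I = 0.00118∠150.0° A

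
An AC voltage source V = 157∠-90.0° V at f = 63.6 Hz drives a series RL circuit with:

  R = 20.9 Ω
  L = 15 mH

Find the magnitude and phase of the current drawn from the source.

Step 1 — Angular frequency: ω = 2π·f = 2π·63.6 = 399.6 rad/s.
Step 2 — Component impedances:
  R: Z = R = 20.9 Ω
  L: Z = jωL = j·399.6·0.015 = 0 + j5.994 Ω
Step 3 — Series combination: Z_total = R + L = 20.9 + j5.994 Ω = 21.74∠16.0° Ω.
Step 4 — Source phasor: V = 157∠-90.0° V = 0 - j157 V.
Step 5 — Ohm's law: I = V / Z_total = (0 - j157) / (20.9 + j5.994) = -1.991 - j6.941 A.
Step 6 — Convert to polar: |I| = 7.221 A, ∠I = -106.0°.

I = 7.221∠-106.0° A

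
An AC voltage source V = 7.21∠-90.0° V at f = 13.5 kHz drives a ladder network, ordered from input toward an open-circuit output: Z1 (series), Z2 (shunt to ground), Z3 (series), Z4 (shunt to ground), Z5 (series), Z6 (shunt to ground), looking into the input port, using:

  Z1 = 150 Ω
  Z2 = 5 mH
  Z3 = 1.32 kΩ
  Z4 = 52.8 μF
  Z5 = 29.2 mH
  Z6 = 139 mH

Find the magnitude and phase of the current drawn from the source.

Step 1 — Angular frequency: ω = 2π·f = 2π·1.35e+04 = 8.482e+04 rad/s.
Step 2 — Component impedances:
  Z1: Z = R = 150 Ω
  Z2: Z = jωL = j·8.482e+04·0.005 = 0 + j424.1 Ω
  Z3: Z = R = 1320 Ω
  Z4: Z = 1/(jωC) = -j/(ω·C) = 0 - j0.2233 Ω
  Z5: Z = jωL = j·8.482e+04·0.0292 = 0 + j2477 Ω
  Z6: Z = jωL = j·8.482e+04·0.139 = 0 + j1.179e+04 Ω
Step 3 — Ladder network (open output): work backward from the far end, alternating series and parallel combinations. Z_in = 273.5 + j384.4 Ω = 471.8∠54.6° Ω.
Step 4 — Source phasor: V = 7.21∠-90.0° V = 0 - j7.21 V.
Step 5 — Ohm's law: I = V / Z_total = (0 - j7.21) / (273.5 + j384.4) = -0.01245 - j0.008859 A.
Step 6 — Convert to polar: |I| = 0.01528 A, ∠I = -144.6°.

I = 0.01528∠-144.6° A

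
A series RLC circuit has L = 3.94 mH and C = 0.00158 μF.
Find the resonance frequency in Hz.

Step 1 — Resonance condition Im(Z)=0 gives ω₀ = 1/√(LC).
Step 2 — ω₀ = 1/√(0.00394·1.58e-09) = 4.008e+05 rad/s.
Step 3 — f₀ = ω₀/(2π) = 6.379e+04 Hz.

f₀ = 6.379e+04 Hz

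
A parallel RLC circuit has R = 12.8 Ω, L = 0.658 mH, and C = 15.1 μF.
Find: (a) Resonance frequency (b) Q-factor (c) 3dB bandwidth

Step 1 — Resonance: ω₀ = 1/√(LC) = 1/√(0.000658·1.51e-05) = 1.003e+04 rad/s.
Step 2 — f₀ = ω₀/(2π) = 1597 Hz.
Step 3 — Parallel Q: Q = R/(ω₀L) = 12.8/(1.003e+04·0.000658) = 1.939.
Step 4 — Bandwidth: Δω = ω₀/Q = 5174 rad/s; BW = Δω/(2π) = 823.4 Hz.

(a) f₀ = 1597 Hz  (b) Q = 1.939  (c) BW = 823.4 Hz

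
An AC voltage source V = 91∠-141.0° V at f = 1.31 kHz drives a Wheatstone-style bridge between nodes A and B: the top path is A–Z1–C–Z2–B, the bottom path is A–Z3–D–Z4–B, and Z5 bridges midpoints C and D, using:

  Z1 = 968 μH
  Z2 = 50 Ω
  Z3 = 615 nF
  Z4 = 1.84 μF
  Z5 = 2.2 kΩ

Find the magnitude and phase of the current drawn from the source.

Step 1 — Angular frequency: ω = 2π·f = 2π·1310 = 8231 rad/s.
Step 2 — Component impedances:
  Z1: Z = jωL = j·8231·0.000968 = 0 + j7.968 Ω
  Z2: Z = R = 50 Ω
  Z3: Z = 1/(jωC) = -j/(ω·C) = 0 - j197.5 Ω
  Z4: Z = 1/(jωC) = -j/(ω·C) = 0 - j66.03 Ω
  Z5: Z = R = 2200 Ω
Step 3 — Bridge requires nodal analysis (the Z5 bridge couples midpoints C and D, so the two paths cannot be reduced to a simple series/parallel combination). Setting node B to ground and injecting 1 A at node A, the 3-node admittance system at A, C, D solves to V_A = Z_AB = 50.63 - j1.508 Ω = 50.65∠-1.7° Ω.
Step 4 — Source phasor: V = 91∠-141.0° V = -70.72 - j57.27 V.
Step 5 — Ohm's law: I = V / Z_total = (-70.72 - j57.27) / (50.63 - j1.508) = -1.362 - j1.172 A.
Step 6 — Convert to polar: |I| = 1.797 A, ∠I = -139.3°.

I = 1.797∠-139.3° A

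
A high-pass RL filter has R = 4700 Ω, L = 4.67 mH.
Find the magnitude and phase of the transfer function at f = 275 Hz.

Step 1 — Angular frequency: ω = 2π·275 = 1728 rad/s.
Step 2 — Transfer function: H(jω) = jωL/(R + jωL).
Step 3 — Numerator jωL = j·8.069; denominator R + jωL = 4700 + j8.069.
Step 4 — H = 2.948e-06 + j0.001717.
Step 5 — Magnitude: |H| = 0.001717 (-55.3 dB); phase: φ = 89.9°.

|H| = 0.001717 (-55.3 dB), φ = 89.9°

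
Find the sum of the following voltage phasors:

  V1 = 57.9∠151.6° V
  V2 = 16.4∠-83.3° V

Step 1 — Convert each phasor to rectangular form:
  V1 = 57.9·(cos(151.6°) + j·sin(151.6°)) = -50.93 + j27.54 V
  V2 = 16.4·(cos(-83.3°) + j·sin(-83.3°)) = 1.913 - j16.29 V
Step 2 — Sum components: V_total = -49.02 + j11.25 V.
Step 3 — Convert to polar: |V_total| = 50.29 V, ∠V_total = 167.1°.

V_total = 50.29∠167.1° V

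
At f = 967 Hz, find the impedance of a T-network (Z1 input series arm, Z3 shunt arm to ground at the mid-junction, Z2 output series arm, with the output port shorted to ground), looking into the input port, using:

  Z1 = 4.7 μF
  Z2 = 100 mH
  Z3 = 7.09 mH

Step 1 — Angular frequency: ω = 2π·f = 2π·967 = 6076 rad/s.
Step 2 — Component impedances:
  Z1: Z = 1/(jωC) = -j/(ω·C) = 0 - j35.02 Ω
  Z2: Z = jωL = j·6076·0.1 = 0 + j607.6 Ω
  Z3: Z = jωL = j·6076·0.00709 = 0 + j43.08 Ω
Step 3 — With the output port shorted to ground, the output series arm Z2 runs from the junction to ground; the shunt arm Z3 also runs from the junction to ground. They appear in parallel: Z3 || Z2 = 0 + j40.23 Ω.
Step 4 — Series with input arm Z1: Z_in = Z1 + (Z3 || Z2) = 0 + j5.207 Ω = 5.207∠90.0° Ω.

Z = 0 + j5.207 Ω = 5.207∠90.0° Ω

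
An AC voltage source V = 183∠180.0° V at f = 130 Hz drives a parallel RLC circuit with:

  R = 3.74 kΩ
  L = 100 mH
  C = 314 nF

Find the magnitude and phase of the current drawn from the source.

Step 1 — Angular frequency: ω = 2π·f = 2π·130 = 816.8 rad/s.
Step 2 — Component impedances:
  R: Z = R = 3740 Ω
  L: Z = jωL = j·816.8·0.1 = 0 + j81.68 Ω
  C: Z = 1/(jωC) = -j/(ω·C) = 0 - j3899 Ω
Step 3 — Parallel combination: 1/Z_total = 1/R + 1/L + 1/C; Z_total = 1.86 + j83.39 Ω = 83.41∠88.7° Ω.
Step 4 — Source phasor: V = 183∠180.0° V = -183 V.
Step 5 — Ohm's law: I = V / Z_total = (-183) / (1.86 + j83.39) = -0.04893 + j2.193 A.
Step 6 — Convert to polar: |I| = 2.194 A, ∠I = 91.3°.

I = 2.194∠91.3° A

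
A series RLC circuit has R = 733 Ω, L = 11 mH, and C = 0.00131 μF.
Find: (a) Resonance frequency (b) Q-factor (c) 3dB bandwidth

Step 1 — Resonance: ω₀ = 1/√(LC) = 1/√(0.011·1.31e-09) = 2.634e+05 rad/s.
Step 2 — f₀ = ω₀/(2π) = 4.193e+04 Hz.
Step 3 — Series Q: Q = ω₀L/R = 2.634e+05·0.011/733 = 3.953.
Step 4 — Bandwidth: Δω = ω₀/Q = 6.664e+04 rad/s; BW = Δω/(2π) = 1.061e+04 Hz.

(a) f₀ = 4.193e+04 Hz  (b) Q = 3.953  (c) BW = 1.061e+04 Hz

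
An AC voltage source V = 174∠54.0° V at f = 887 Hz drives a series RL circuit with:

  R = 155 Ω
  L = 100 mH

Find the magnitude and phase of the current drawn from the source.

Step 1 — Angular frequency: ω = 2π·f = 2π·887 = 5573 rad/s.
Step 2 — Component impedances:
  R: Z = R = 155 Ω
  L: Z = jωL = j·5573·0.1 = 0 + j557.3 Ω
Step 3 — Series combination: Z_total = R + L = 155 + j557.3 Ω = 578.5∠74.5° Ω.
Step 4 — Source phasor: V = 174∠54.0° V = 102.3 + j140.8 V.
Step 5 — Ohm's law: I = V / Z_total = (102.3 + j140.8) / (155 + j557.3) = 0.2818 - j0.1051 A.
Step 6 — Convert to polar: |I| = 0.3008 A, ∠I = -20.5°.

I = 0.3008∠-20.5° A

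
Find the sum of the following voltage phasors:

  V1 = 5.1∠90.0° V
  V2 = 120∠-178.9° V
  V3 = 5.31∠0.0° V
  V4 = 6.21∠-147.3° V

Step 1 — Convert each phasor to rectangular form:
  V1 = 5.1·(cos(90.0°) + j·sin(90.0°)) = 0 + j5.1 V
  V2 = 120·(cos(-178.9°) + j·sin(-178.9°)) = -120 - j2.304 V
  V3 = 5.31·(cos(0.0°) + j·sin(0.0°)) = 5.31 V
  V4 = 6.21·(cos(-147.3°) + j·sin(-147.3°)) = -5.226 - j3.355 V
Step 2 — Sum components: V_total = -119.9 - j0.5586 V.
Step 3 — Convert to polar: |V_total| = 119.9 V, ∠V_total = -179.7°.

V_total = 119.9∠-179.7° V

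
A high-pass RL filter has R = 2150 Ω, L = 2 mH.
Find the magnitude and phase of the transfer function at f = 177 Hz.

Step 1 — Angular frequency: ω = 2π·177 = 1112 rad/s.
Step 2 — Transfer function: H(jω) = jωL/(R + jωL).
Step 3 — Numerator jωL = j·2.224; denominator R + jωL = 2150 + j2.224.
Step 4 — H = 1.07e-06 + j0.001035.
Step 5 — Magnitude: |H| = 0.001035 (-59.7 dB); phase: φ = 89.9°.

|H| = 0.001035 (-59.7 dB), φ = 89.9°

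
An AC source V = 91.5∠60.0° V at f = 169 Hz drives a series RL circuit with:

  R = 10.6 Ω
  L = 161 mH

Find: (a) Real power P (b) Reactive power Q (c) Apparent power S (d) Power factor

Step 1 — Angular frequency: ω = 2π·f = 2π·169 = 1062 rad/s.
Step 2 — Component impedances:
  R: Z = R = 10.6 Ω
  L: Z = jωL = j·1062·0.161 = 0 + j171 Ω
Step 3 — Series combination: Z_total = R + L = 10.6 + j171 Ω = 171.3∠86.5° Ω.
Step 4 — Source phasor: V = 91.5∠60.0° V = 45.75 + j79.24 V.
Step 5 — Current: I = V / Z = 0.4783 - j0.238 A = 0.5342∠-26.5° A.
Step 6 — Complex power: S = V·I* = 3.025 + j48.78 VA.
Step 7 — Real power: P = Re(S) = 3.025 W.
Step 8 — Reactive power: Q = Im(S) = 48.78 VAR.
Step 9 — Apparent power: |S| = 48.88 VA.
Step 10 — Power factor: PF = P/|S| = 0.06188 (lagging).

(a) P = 3.025 W  (b) Q = 48.78 VAR  (c) S = 48.88 VA  (d) PF = 0.06188 (lagging)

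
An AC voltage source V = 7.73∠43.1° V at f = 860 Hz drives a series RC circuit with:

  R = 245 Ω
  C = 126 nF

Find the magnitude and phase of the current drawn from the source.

Step 1 — Angular frequency: ω = 2π·f = 2π·860 = 5404 rad/s.
Step 2 — Component impedances:
  R: Z = R = 245 Ω
  C: Z = 1/(jωC) = -j/(ω·C) = 0 - j1469 Ω
Step 3 — Series combination: Z_total = R + C = 245 - j1469 Ω = 1489∠-80.5° Ω.
Step 4 — Source phasor: V = 7.73∠43.1° V = 5.644 + j5.282 V.
Step 5 — Ohm's law: I = V / Z_total = (5.644 + j5.282) / (245 - j1469) = -0.002875 + j0.004322 A.
Step 6 — Convert to polar: |I| = 0.005191 A, ∠I = 123.6°.

I = 0.005191∠123.6° A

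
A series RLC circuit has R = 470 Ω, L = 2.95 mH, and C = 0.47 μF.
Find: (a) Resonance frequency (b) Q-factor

Step 1 — Resonance condition Im(Z)=0 gives ω₀ = 1/√(LC).
Step 2 — ω₀ = 1/√(0.00295·4.7e-07) = 2.686e+04 rad/s.
Step 3 — f₀ = ω₀/(2π) = 4274 Hz.
Step 4 — Series Q: Q = ω₀L/R = 2.686e+04·0.00295/470 = 0.1686.

(a) f₀ = 4274 Hz  (b) Q = 0.1686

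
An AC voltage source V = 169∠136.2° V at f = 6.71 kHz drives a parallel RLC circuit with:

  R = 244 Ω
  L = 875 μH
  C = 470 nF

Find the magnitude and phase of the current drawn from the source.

Step 1 — Angular frequency: ω = 2π·f = 2π·6710 = 4.216e+04 rad/s.
Step 2 — Component impedances:
  R: Z = R = 244 Ω
  L: Z = jωL = j·4.216e+04·0.000875 = 0 + j36.89 Ω
  C: Z = 1/(jωC) = -j/(ω·C) = 0 - j50.47 Ω
Step 3 — Parallel combination: 1/Z_total = 1/R + 1/L + 1/C; Z_total = 58.57 + j104.2 Ω = 119.5∠60.7° Ω.
Step 4 — Source phasor: V = 169∠136.2° V = -122 + j117 V.
Step 5 — Ohm's law: I = V / Z_total = (-122 + j117) / (58.57 + j104.2) = 0.3531 + j1.369 A.
Step 6 — Convert to polar: |I| = 1.414 A, ∠I = 75.5°.

I = 1.414∠75.5° A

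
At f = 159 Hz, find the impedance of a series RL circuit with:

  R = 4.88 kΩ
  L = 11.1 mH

Step 1 — Angular frequency: ω = 2π·f = 2π·159 = 999 rad/s.
Step 2 — Component impedances:
  R: Z = R = 4880 Ω
  L: Z = jωL = j·999·0.0111 = 0 + j11.09 Ω
Step 3 — Series combination: Z_total = R + L = 4880 + j11.09 Ω = 4880∠0.1° Ω.

Z = 4880 + j11.09 Ω = 4880∠0.1° Ω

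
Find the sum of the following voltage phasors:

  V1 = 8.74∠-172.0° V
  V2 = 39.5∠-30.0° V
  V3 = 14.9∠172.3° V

Step 1 — Convert each phasor to rectangular form:
  V1 = 8.74·(cos(-172.0°) + j·sin(-172.0°)) = -8.655 - j1.216 V
  V2 = 39.5·(cos(-30.0°) + j·sin(-30.0°)) = 34.21 - j19.75 V
  V3 = 14.9·(cos(172.3°) + j·sin(172.3°)) = -14.77 + j1.996 V
Step 2 — Sum components: V_total = 10.79 - j18.97 V.
Step 3 — Convert to polar: |V_total| = 21.82 V, ∠V_total = -60.4°.

V_total = 21.82∠-60.4° V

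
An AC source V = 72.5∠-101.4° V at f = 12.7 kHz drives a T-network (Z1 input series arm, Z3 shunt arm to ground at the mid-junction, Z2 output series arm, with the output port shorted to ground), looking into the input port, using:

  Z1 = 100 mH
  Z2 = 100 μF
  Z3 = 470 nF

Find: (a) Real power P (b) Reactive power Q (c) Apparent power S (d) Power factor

Step 1 — Angular frequency: ω = 2π·f = 2π·1.27e+04 = 7.98e+04 rad/s.
Step 2 — Component impedances:
  Z1: Z = jωL = j·7.98e+04·0.1 = 0 + j7980 Ω
  Z2: Z = 1/(jωC) = -j/(ω·C) = 0 - j0.1253 Ω
  Z3: Z = 1/(jωC) = -j/(ω·C) = 0 - j26.66 Ω
Step 3 — With the output port shorted to ground, the output series arm Z2 runs from the junction to ground; the shunt arm Z3 also runs from the junction to ground. They appear in parallel: Z3 || Z2 = 0 - j0.1247 Ω.
Step 4 — Series with input arm Z1: Z_in = Z1 + (Z3 || Z2) = 0 + j7980 Ω = 7980∠90.0° Ω.
Step 5 — Source phasor: V = 72.5∠-101.4° V = -14.33 - j71.07 V.
Step 6 — Current: I = V / Z = -0.008907 + j0.001796 A = 0.009086∠168.6° A.
Step 7 — Complex power: S = V·I* = 0 + j0.6587 VA.
Step 8 — Real power: P = Re(S) = 0 W.
Step 9 — Reactive power: Q = Im(S) = 0.6587 VAR.
Step 10 — Apparent power: |S| = 0.6587 VA.
Step 11 — Power factor: PF = P/|S| = 0 (lagging).

(a) P = 0 W  (b) Q = 0.6587 VAR  (c) S = 0.6587 VA  (d) PF = 0 (lagging)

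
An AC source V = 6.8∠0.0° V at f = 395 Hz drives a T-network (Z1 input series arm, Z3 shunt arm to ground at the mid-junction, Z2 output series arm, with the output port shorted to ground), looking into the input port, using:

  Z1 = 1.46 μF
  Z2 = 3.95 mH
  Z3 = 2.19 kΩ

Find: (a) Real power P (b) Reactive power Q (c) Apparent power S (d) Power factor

Step 1 — Angular frequency: ω = 2π·f = 2π·395 = 2482 rad/s.
Step 2 — Component impedances:
  Z1: Z = 1/(jωC) = -j/(ω·C) = 0 - j276 Ω
  Z2: Z = jωL = j·2482·0.00395 = 0 + j9.803 Ω
  Z3: Z = R = 2190 Ω
Step 3 — With the output port shorted to ground, the output series arm Z2 runs from the junction to ground; the shunt arm Z3 also runs from the junction to ground. They appear in parallel: Z3 || Z2 = 0.04388 + j9.803 Ω.
Step 4 — Series with input arm Z1: Z_in = Z1 + (Z3 || Z2) = 0.04388 - j266.2 Ω = 266.2∠-90.0° Ω.
Step 5 — Source phasor: V = 6.8∠0.0° V = 6.8 V.
Step 6 — Current: I = V / Z = 4.212e-06 + j0.02555 A = 0.02555∠90.0° A.
Step 7 — Complex power: S = V·I* = 2.864e-05 - j0.1737 VA.
Step 8 — Real power: P = Re(S) = 2.864e-05 W.
Step 9 — Reactive power: Q = Im(S) = -0.1737 VAR.
Step 10 — Apparent power: |S| = 0.1737 VA.
Step 11 — Power factor: PF = P/|S| = 0.0001649 (leading).

(a) P = 2.864e-05 W  (b) Q = -0.1737 VAR  (c) S = 0.1737 VA  (d) PF = 0.0001649 (leading)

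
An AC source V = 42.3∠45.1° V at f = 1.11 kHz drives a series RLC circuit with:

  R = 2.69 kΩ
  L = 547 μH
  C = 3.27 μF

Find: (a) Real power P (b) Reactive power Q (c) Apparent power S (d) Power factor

Step 1 — Angular frequency: ω = 2π·f = 2π·1110 = 6974 rad/s.
Step 2 — Component impedances:
  R: Z = R = 2690 Ω
  L: Z = jωL = j·6974·0.000547 = 0 + j3.815 Ω
  C: Z = 1/(jωC) = -j/(ω·C) = 0 - j43.85 Ω
Step 3 — Series combination: Z_total = R + L + C = 2690 - j40.03 Ω = 2690∠-0.9° Ω.
Step 4 — Source phasor: V = 42.3∠45.1° V = 29.86 + j29.96 V.
Step 5 — Current: I = V / Z = 0.01093 + j0.0113 A = 0.01572∠46.0° A.
Step 6 — Complex power: S = V·I* = 0.665 - j0.009897 VA.
Step 7 — Real power: P = Re(S) = 0.665 W.
Step 8 — Reactive power: Q = Im(S) = -0.009897 VAR.
Step 9 — Apparent power: |S| = 0.6651 VA.
Step 10 — Power factor: PF = P/|S| = 0.9999 (leading).

(a) P = 0.665 W  (b) Q = -0.009897 VAR  (c) S = 0.6651 VA  (d) PF = 0.9999 (leading)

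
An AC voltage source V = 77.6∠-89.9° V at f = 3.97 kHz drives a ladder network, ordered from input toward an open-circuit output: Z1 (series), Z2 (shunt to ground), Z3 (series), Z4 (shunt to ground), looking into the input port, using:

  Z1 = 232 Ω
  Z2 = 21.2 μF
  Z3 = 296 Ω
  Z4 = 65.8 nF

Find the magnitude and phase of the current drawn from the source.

Step 1 — Angular frequency: ω = 2π·f = 2π·3970 = 2.494e+04 rad/s.
Step 2 — Component impedances:
  Z1: Z = R = 232 Ω
  Z2: Z = 1/(jωC) = -j/(ω·C) = 0 - j1.891 Ω
  Z3: Z = R = 296 Ω
  Z4: Z = 1/(jωC) = -j/(ω·C) = 0 - j609.3 Ω
Step 3 — Ladder network (open output): work backward from the far end, alternating series and parallel combinations. Z_in = 232 - j1.886 Ω = 232∠-0.5° Ω.
Step 4 — Source phasor: V = 77.6∠-89.9° V = 0.1354 - j77.6 V.
Step 5 — Ohm's law: I = V / Z_total = (0.1354 - j77.6) / (232 - j1.886) = 0.003303 - j0.3345 A.
Step 6 — Convert to polar: |I| = 0.3345 A, ∠I = -89.4°.

I = 0.3345∠-89.4° A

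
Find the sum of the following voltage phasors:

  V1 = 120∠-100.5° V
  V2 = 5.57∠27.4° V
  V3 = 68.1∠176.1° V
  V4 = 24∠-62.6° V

Step 1 — Convert each phasor to rectangular form:
  V1 = 120·(cos(-100.5°) + j·sin(-100.5°)) = -21.87 - j118 V
  V2 = 5.57·(cos(27.4°) + j·sin(27.4°)) = 4.945 + j2.563 V
  V3 = 68.1·(cos(176.1°) + j·sin(176.1°)) = -67.94 + j4.632 V
  V4 = 24·(cos(-62.6°) + j·sin(-62.6°)) = 11.04 - j21.31 V
Step 2 — Sum components: V_total = -73.82 - j132.1 V.
Step 3 — Convert to polar: |V_total| = 151.3 V, ∠V_total = -119.2°.

V_total = 151.3∠-119.2° V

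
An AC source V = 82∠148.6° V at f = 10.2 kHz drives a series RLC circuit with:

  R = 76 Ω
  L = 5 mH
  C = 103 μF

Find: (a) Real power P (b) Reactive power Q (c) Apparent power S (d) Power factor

Step 1 — Angular frequency: ω = 2π·f = 2π·1.02e+04 = 6.409e+04 rad/s.
Step 2 — Component impedances:
  R: Z = R = 76 Ω
  L: Z = jωL = j·6.409e+04·0.005 = 0 + j320.4 Ω
  C: Z = 1/(jωC) = -j/(ω·C) = 0 - j0.1515 Ω
Step 3 — Series combination: Z_total = R + L + C = 76 + j320.3 Ω = 329.2∠76.7° Ω.
Step 4 — Source phasor: V = 82∠148.6° V = -69.99 + j42.72 V.
Step 5 — Current: I = V / Z = 0.07719 + j0.2368 A = 0.2491∠71.9° A.
Step 6 — Complex power: S = V·I* = 4.716 + j19.87 VA.
Step 7 — Real power: P = Re(S) = 4.716 W.
Step 8 — Reactive power: Q = Im(S) = 19.87 VAR.
Step 9 — Apparent power: |S| = 20.43 VA.
Step 10 — Power factor: PF = P/|S| = 0.2309 (lagging).

(a) P = 4.716 W  (b) Q = 19.87 VAR  (c) S = 20.43 VA  (d) PF = 0.2309 (lagging)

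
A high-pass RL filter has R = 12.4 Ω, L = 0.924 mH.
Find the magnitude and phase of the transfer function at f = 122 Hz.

Step 1 — Angular frequency: ω = 2π·122 = 766.5 rad/s.
Step 2 — Transfer function: H(jω) = jωL/(R + jωL).
Step 3 — Numerator jωL = j·0.7083; denominator R + jωL = 12.4 + j0.7083.
Step 4 — H = 0.003252 + j0.05693.
Step 5 — Magnitude: |H| = 0.05703 (-24.9 dB); phase: φ = 86.7°.

|H| = 0.05703 (-24.9 dB), φ = 86.7°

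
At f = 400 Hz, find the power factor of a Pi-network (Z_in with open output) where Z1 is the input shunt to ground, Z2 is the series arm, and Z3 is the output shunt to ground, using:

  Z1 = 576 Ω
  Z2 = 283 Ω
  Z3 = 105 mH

Step 1 — Angular frequency: ω = 2π·f = 2π·400 = 2513 rad/s.
Step 2 — Component impedances:
  Z1: Z = R = 576 Ω
  Z2: Z = R = 283 Ω
  Z3: Z = jωL = j·2513·0.105 = 0 + j263.9 Ω
Step 3 — With open output, the series arm Z2 and the output shunt Z3 appear in series to ground: Z2 + Z3 = 283 + j263.9 Ω.
Step 4 — Parallel with input shunt Z1: Z_in = Z1 || (Z2 + Z3) = 223.1 + j108.4 Ω = 248∠25.9° Ω.
Step 5 — Power factor: PF = cos(φ) = Re(Z)/|Z| = 223.07/248.03 = 0.8994.
Step 6 — Type: Im(Z) = 108.4 ⇒ lagging (phase φ = 25.9°).

PF = 0.8994 (lagging, φ = 25.9°)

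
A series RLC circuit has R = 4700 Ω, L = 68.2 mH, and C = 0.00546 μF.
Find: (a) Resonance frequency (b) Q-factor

Step 1 — Resonance condition Im(Z)=0 gives ω₀ = 1/√(LC).
Step 2 — ω₀ = 1/√(0.0682·5.46e-09) = 5.182e+04 rad/s.
Step 3 — f₀ = ω₀/(2π) = 8248 Hz.
Step 4 — Series Q: Q = ω₀L/R = 5.182e+04·0.0682/4700 = 0.752.

(a) f₀ = 8248 Hz  (b) Q = 0.752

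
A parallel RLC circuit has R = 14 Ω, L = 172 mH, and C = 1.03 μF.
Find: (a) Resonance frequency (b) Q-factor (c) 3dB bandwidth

Step 1 — Resonance: ω₀ = 1/√(LC) = 1/√(0.172·1.03e-06) = 2376 rad/s.
Step 2 — f₀ = ω₀/(2π) = 378.1 Hz.
Step 3 — Parallel Q: Q = R/(ω₀L) = 14/(2376·0.172) = 0.03426.
Step 4 — Bandwidth: Δω = ω₀/Q = 6.935e+04 rad/s; BW = Δω/(2π) = 1.104e+04 Hz.

(a) f₀ = 378.1 Hz  (b) Q = 0.03426  (c) BW = 1.104e+04 Hz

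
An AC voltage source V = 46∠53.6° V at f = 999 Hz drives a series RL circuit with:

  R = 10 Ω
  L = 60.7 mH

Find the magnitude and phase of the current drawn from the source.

Step 1 — Angular frequency: ω = 2π·f = 2π·999 = 6277 rad/s.
Step 2 — Component impedances:
  R: Z = R = 10 Ω
  L: Z = jωL = j·6277·0.0607 = 0 + j381 Ω
Step 3 — Series combination: Z_total = R + L = 10 + j381 Ω = 381.1∠88.5° Ω.
Step 4 — Source phasor: V = 46∠53.6° V = 27.3 + j37.03 V.
Step 5 — Ohm's law: I = V / Z_total = (27.3 + j37.03) / (10 + j381) = 0.09899 - j0.06905 A.
Step 6 — Convert to polar: |I| = 0.1207 A, ∠I = -34.9°.

I = 0.1207∠-34.9° A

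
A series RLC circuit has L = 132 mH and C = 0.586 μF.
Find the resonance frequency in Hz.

Step 1 — Resonance condition Im(Z)=0 gives ω₀ = 1/√(LC).
Step 2 — ω₀ = 1/√(0.132·5.86e-07) = 3596 rad/s.
Step 3 — f₀ = ω₀/(2π) = 572.2 Hz.

f₀ = 572.2 Hz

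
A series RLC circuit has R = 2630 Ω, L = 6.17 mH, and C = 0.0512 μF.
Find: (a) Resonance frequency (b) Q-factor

Step 1 — Resonance condition Im(Z)=0 gives ω₀ = 1/√(LC).
Step 2 — ω₀ = 1/√(0.00617·5.12e-08) = 5.626e+04 rad/s.
Step 3 — f₀ = ω₀/(2π) = 8955 Hz.
Step 4 — Series Q: Q = ω₀L/R = 5.626e+04·0.00617/2630 = 0.132.

(a) f₀ = 8955 Hz  (b) Q = 0.132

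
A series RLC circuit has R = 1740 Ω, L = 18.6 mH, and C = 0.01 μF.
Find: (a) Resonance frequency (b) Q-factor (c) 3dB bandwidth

Step 1 — Resonance: ω₀ = 1/√(LC) = 1/√(0.0186·1e-08) = 7.332e+04 rad/s.
Step 2 — f₀ = ω₀/(2π) = 1.167e+04 Hz.
Step 3 — Series Q: Q = ω₀L/R = 7.332e+04·0.0186/1740 = 0.7838.
Step 4 — Bandwidth: Δω = ω₀/Q = 9.355e+04 rad/s; BW = Δω/(2π) = 1.489e+04 Hz.

(a) f₀ = 1.167e+04 Hz  (b) Q = 0.7838  (c) BW = 1.489e+04 Hz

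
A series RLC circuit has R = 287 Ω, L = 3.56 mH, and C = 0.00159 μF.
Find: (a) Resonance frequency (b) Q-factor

Step 1 — Resonance condition Im(Z)=0 gives ω₀ = 1/√(LC).
Step 2 — ω₀ = 1/√(0.00356·1.59e-09) = 4.203e+05 rad/s.
Step 3 — f₀ = ω₀/(2π) = 6.69e+04 Hz.
Step 4 — Series Q: Q = ω₀L/R = 4.203e+05·0.00356/287 = 5.214.

(a) f₀ = 6.69e+04 Hz  (b) Q = 5.214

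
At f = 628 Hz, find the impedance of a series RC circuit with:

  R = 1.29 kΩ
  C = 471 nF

Step 1 — Angular frequency: ω = 2π·f = 2π·628 = 3946 rad/s.
Step 2 — Component impedances:
  R: Z = R = 1290 Ω
  C: Z = 1/(jωC) = -j/(ω·C) = 0 - j538.1 Ω
Step 3 — Series combination: Z_total = R + C = 1290 - j538.1 Ω = 1398∠-22.6° Ω.

Z = 1290 - j538.1 Ω = 1398∠-22.6° Ω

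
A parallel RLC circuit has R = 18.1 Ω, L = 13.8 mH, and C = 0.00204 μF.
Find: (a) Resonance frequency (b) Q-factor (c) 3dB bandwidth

Step 1 — Resonance: ω₀ = 1/√(LC) = 1/√(0.0138·2.04e-09) = 1.885e+05 rad/s.
Step 2 — f₀ = ω₀/(2π) = 3e+04 Hz.
Step 3 — Parallel Q: Q = R/(ω₀L) = 18.1/(1.885e+05·0.0138) = 0.006959.
Step 4 — Bandwidth: Δω = ω₀/Q = 2.708e+07 rad/s; BW = Δω/(2π) = 4.31e+06 Hz.

(a) f₀ = 3e+04 Hz  (b) Q = 0.006959  (c) BW = 4.31e+06 Hz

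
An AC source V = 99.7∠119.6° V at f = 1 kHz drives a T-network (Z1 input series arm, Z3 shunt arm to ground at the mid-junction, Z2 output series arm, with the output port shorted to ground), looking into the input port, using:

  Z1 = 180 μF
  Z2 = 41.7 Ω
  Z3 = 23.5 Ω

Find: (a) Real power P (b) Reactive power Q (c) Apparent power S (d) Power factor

Step 1 — Angular frequency: ω = 2π·f = 2π·1000 = 6283 rad/s.
Step 2 — Component impedances:
  Z1: Z = 1/(jωC) = -j/(ω·C) = 0 - j0.8842 Ω
  Z2: Z = R = 41.7 Ω
  Z3: Z = R = 23.5 Ω
Step 3 — With the output port shorted to ground, the output series arm Z2 runs from the junction to ground; the shunt arm Z3 also runs from the junction to ground. They appear in parallel: Z3 || Z2 = 15.03 Ω.
Step 4 — Series with input arm Z1: Z_in = Z1 + (Z3 || Z2) = 15.03 - j0.8842 Ω = 15.06∠-3.4° Ω.
Step 5 — Source phasor: V = 99.7∠119.6° V = -49.25 + j86.69 V.
Step 6 — Current: I = V / Z = -3.603 + j5.556 A = 6.622∠123.0° A.
Step 7 — Complex power: S = V·I* = 659.1 - j38.77 VA.
Step 8 — Real power: P = Re(S) = 659.1 W.
Step 9 — Reactive power: Q = Im(S) = -38.77 VAR.
Step 10 — Apparent power: |S| = 660.2 VA.
Step 11 — Power factor: PF = P/|S| = 0.9983 (leading).

(a) P = 659.1 W  (b) Q = -38.77 VAR  (c) S = 660.2 VA  (d) PF = 0.9983 (leading)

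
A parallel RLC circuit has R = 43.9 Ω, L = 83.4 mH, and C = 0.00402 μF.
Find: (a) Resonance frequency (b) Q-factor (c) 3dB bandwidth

Step 1 — Resonance: ω₀ = 1/√(LC) = 1/√(0.0834·4.02e-09) = 5.461e+04 rad/s.
Step 2 — f₀ = ω₀/(2π) = 8692 Hz.
Step 3 — Parallel Q: Q = R/(ω₀L) = 43.9/(5.461e+04·0.0834) = 0.009638.
Step 4 — Bandwidth: Δω = ω₀/Q = 5.666e+06 rad/s; BW = Δω/(2π) = 9.018e+05 Hz.

(a) f₀ = 8692 Hz  (b) Q = 0.009638  (c) BW = 9.018e+05 Hz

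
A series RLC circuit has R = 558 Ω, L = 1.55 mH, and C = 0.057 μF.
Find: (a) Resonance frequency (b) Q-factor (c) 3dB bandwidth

Step 1 — Resonance: ω₀ = 1/√(LC) = 1/√(0.00155·5.7e-08) = 1.064e+05 rad/s.
Step 2 — f₀ = ω₀/(2π) = 1.693e+04 Hz.
Step 3 — Series Q: Q = ω₀L/R = 1.064e+05·0.00155/558 = 0.2955.
Step 4 — Bandwidth: Δω = ω₀/Q = 3.6e+05 rad/s; BW = Δω/(2π) = 5.73e+04 Hz.

(a) f₀ = 1.693e+04 Hz  (b) Q = 0.2955  (c) BW = 5.73e+04 Hz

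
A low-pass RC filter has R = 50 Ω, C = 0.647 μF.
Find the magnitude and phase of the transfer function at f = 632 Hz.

Step 1 — Angular frequency: ω = 2π·632 = 3971 rad/s.
Step 2 — Transfer function: H(jω) = 1/(1 + jωRC).
Step 3 — Denominator: 1 + jωRC = 1 + j·3971·50·6.47e-07 = 1 + j0.1285.
Step 4 — H = 0.9838 - j0.1264.
Step 5 — Magnitude: |H| = 0.9918 (-0.1 dB); phase: φ = -7.3°.

|H| = 0.9918 (-0.1 dB), φ = -7.3°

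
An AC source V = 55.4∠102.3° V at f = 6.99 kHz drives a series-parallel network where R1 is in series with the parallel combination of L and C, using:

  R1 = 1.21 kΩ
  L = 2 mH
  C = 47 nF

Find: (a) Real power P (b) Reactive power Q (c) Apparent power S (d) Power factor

Step 1 — Angular frequency: ω = 2π·f = 2π·6990 = 4.392e+04 rad/s.
Step 2 — Component impedances:
  R1: Z = R = 1210 Ω
  L: Z = jωL = j·4.392e+04·0.002 = 0 + j87.84 Ω
  C: Z = 1/(jωC) = -j/(ω·C) = 0 - j484.4 Ω
Step 3 — Parallel branch: L || C = 1/(1/L + 1/C) = 0 + j107.3 Ω.
Step 4 — Series with R1: Z_total = R1 + (L || C) = 1210 + j107.3 Ω = 1215∠5.1° Ω.
Step 5 — Source phasor: V = 55.4∠102.3° V = -11.8 + j54.13 V.
Step 6 — Current: I = V / Z = -0.005742 + j0.04524 A = 0.04561∠97.2° A.
Step 7 — Complex power: S = V·I* = 2.517 + j0.2232 VA.
Step 8 — Real power: P = Re(S) = 2.517 W.
Step 9 — Reactive power: Q = Im(S) = 0.2232 VAR.
Step 10 — Apparent power: |S| = 2.527 VA.
Step 11 — Power factor: PF = P/|S| = 0.9961 (lagging).

(a) P = 2.517 W  (b) Q = 0.2232 VAR  (c) S = 2.527 VA  (d) PF = 0.9961 (lagging)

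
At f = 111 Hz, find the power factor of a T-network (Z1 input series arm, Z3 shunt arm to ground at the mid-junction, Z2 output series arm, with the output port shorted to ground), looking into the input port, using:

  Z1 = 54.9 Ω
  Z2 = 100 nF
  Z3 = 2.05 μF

Step 1 — Angular frequency: ω = 2π·f = 2π·111 = 697.4 rad/s.
Step 2 — Component impedances:
  Z1: Z = R = 54.9 Ω
  Z2: Z = 1/(jωC) = -j/(ω·C) = 0 - j1.434e+04 Ω
  Z3: Z = 1/(jωC) = -j/(ω·C) = 0 - j699.4 Ω
Step 3 — With the output port shorted to ground, the output series arm Z2 runs from the junction to ground; the shunt arm Z3 also runs from the junction to ground. They appear in parallel: Z3 || Z2 = 0 - j666.9 Ω.
Step 4 — Series with input arm Z1: Z_in = Z1 + (Z3 || Z2) = 54.9 - j666.9 Ω = 669.2∠-85.3° Ω.
Step 5 — Power factor: PF = cos(φ) = Re(Z)/|Z| = 54.9/669.2 = 0.08204.
Step 6 — Type: Im(Z) = -666.9 ⇒ leading (phase φ = -85.3°).

PF = 0.08204 (leading, φ = -85.3°)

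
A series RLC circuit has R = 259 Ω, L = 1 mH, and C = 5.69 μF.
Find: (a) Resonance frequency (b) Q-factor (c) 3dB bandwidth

Step 1 — Resonance: ω₀ = 1/√(LC) = 1/√(0.001·5.69e-06) = 1.326e+04 rad/s.
Step 2 — f₀ = ω₀/(2π) = 2110 Hz.
Step 3 — Series Q: Q = ω₀L/R = 1.326e+04·0.001/259 = 0.05119.
Step 4 — Bandwidth: Δω = ω₀/Q = 2.59e+05 rad/s; BW = Δω/(2π) = 4.122e+04 Hz.

(a) f₀ = 2110 Hz  (b) Q = 0.05119  (c) BW = 4.122e+04 Hz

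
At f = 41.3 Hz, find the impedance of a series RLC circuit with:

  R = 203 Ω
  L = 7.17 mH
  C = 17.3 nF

Step 1 — Angular frequency: ω = 2π·f = 2π·41.3 = 259.5 rad/s.
Step 2 — Component impedances:
  R: Z = R = 203 Ω
  L: Z = jωL = j·259.5·0.00717 = 0 + j1.861 Ω
  C: Z = 1/(jωC) = -j/(ω·C) = 0 - j2.228e+05 Ω
Step 3 — Series combination: Z_total = R + L + C = 203 - j2.228e+05 Ω = 2.228e+05∠-89.9° Ω.

Z = 203 - j2.228e+05 Ω = 2.228e+05∠-89.9° Ω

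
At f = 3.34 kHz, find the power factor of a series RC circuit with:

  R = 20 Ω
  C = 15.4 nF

Step 1 — Angular frequency: ω = 2π·f = 2π·3340 = 2.099e+04 rad/s.
Step 2 — Component impedances:
  R: Z = R = 20 Ω
  C: Z = 1/(jωC) = -j/(ω·C) = 0 - j3094 Ω
Step 3 — Series combination: Z_total = R + C = 20 - j3094 Ω = 3094∠-89.6° Ω.
Step 4 — Power factor: PF = cos(φ) = Re(Z)/|Z| = 20/3094 = 0.006464.
Step 5 — Type: Im(Z) = -3094 ⇒ leading (phase φ = -89.6°).

PF = 0.006464 (leading, φ = -89.6°)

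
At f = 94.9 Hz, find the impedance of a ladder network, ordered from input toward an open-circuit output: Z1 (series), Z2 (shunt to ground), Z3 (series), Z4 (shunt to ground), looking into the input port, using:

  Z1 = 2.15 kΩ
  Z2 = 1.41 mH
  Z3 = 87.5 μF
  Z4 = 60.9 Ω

Step 1 — Angular frequency: ω = 2π·f = 2π·94.9 = 596.3 rad/s.
Step 2 — Component impedances:
  Z1: Z = R = 2150 Ω
  Z2: Z = jωL = j·596.3·0.00141 = 0 + j0.8407 Ω
  Z3: Z = 1/(jωC) = -j/(ω·C) = 0 - j19.17 Ω
  Z4: Z = R = 60.9 Ω
Step 3 — Ladder network (open output): work backward from the far end, alternating series and parallel combinations. Z_in = 2150 + j0.8439 Ω = 2150∠0.0° Ω.

Z = 2150 + j0.8439 Ω = 2150∠0.0° Ω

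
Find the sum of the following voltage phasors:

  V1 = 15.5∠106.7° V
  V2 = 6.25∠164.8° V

Step 1 — Convert each phasor to rectangular form:
  V1 = 15.5·(cos(106.7°) + j·sin(106.7°)) = -4.454 + j14.85 V
  V2 = 6.25·(cos(164.8°) + j·sin(164.8°)) = -6.031 + j1.639 V
Step 2 — Sum components: V_total = -10.49 + j16.48 V.
Step 3 — Convert to polar: |V_total| = 19.54 V, ∠V_total = 122.5°.

V_total = 19.54∠122.5° V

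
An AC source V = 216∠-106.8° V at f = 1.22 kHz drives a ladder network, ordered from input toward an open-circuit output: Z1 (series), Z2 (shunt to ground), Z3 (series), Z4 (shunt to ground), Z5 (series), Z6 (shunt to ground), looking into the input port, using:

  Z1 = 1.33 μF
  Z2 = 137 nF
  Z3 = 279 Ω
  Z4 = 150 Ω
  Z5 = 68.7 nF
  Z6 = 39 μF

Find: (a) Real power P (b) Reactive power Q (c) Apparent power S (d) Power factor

Step 1 — Angular frequency: ω = 2π·f = 2π·1220 = 7665 rad/s.
Step 2 — Component impedances:
  Z1: Z = 1/(jωC) = -j/(ω·C) = 0 - j98.09 Ω
  Z2: Z = 1/(jωC) = -j/(ω·C) = 0 - j952.2 Ω
  Z3: Z = R = 279 Ω
  Z4: Z = R = 150 Ω
  Z5: Z = 1/(jωC) = -j/(ω·C) = 0 - j1899 Ω
  Z6: Z = 1/(jωC) = -j/(ω·C) = 0 - j3.345 Ω
Step 3 — Ladder network (open output): work backward from the far end, alternating series and parallel combinations. Z_in = 348.9 - j264.6 Ω = 437.9∠-37.2° Ω.
Step 4 — Source phasor: V = 216∠-106.8° V = -62.43 - j206.8 V.
Step 5 — Current: I = V / Z = 0.1718 - j0.4624 A = 0.4933∠-69.6° A.
Step 6 — Complex power: S = V·I* = 84.89 - j64.39 VA.
Step 7 — Real power: P = Re(S) = 84.89 W.
Step 8 — Reactive power: Q = Im(S) = -64.39 VAR.
Step 9 — Apparent power: |S| = 106.5 VA.
Step 10 — Power factor: PF = P/|S| = 0.7967 (leading).

(a) P = 84.89 W  (b) Q = -64.39 VAR  (c) S = 106.5 VA  (d) PF = 0.7967 (leading)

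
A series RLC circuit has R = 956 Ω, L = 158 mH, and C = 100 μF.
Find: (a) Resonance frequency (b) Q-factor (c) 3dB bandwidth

Step 1 — Resonance: ω₀ = 1/√(LC) = 1/√(0.158·0.0001) = 251.6 rad/s.
Step 2 — f₀ = ω₀/(2π) = 40.04 Hz.
Step 3 — Series Q: Q = ω₀L/R = 251.6·0.158/956 = 0.04158.
Step 4 — Bandwidth: Δω = ω₀/Q = 6051 rad/s; BW = Δω/(2π) = 963 Hz.

(a) f₀ = 40.04 Hz  (b) Q = 0.04158  (c) BW = 963 Hz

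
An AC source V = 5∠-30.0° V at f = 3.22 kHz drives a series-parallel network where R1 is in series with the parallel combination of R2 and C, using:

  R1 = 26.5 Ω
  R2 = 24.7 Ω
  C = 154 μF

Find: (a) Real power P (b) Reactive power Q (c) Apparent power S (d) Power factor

Step 1 — Angular frequency: ω = 2π·f = 2π·3220 = 2.023e+04 rad/s.
Step 2 — Component impedances:
  R1: Z = R = 26.5 Ω
  R2: Z = R = 24.7 Ω
  C: Z = 1/(jωC) = -j/(ω·C) = 0 - j0.321 Ω
Step 3 — Parallel branch: R2 || C = 1/(1/R2 + 1/C) = 0.00417 - j0.3209 Ω.
Step 4 — Series with R1: Z_total = R1 + (R2 || C) = 26.5 - j0.3209 Ω = 26.51∠-0.7° Ω.
Step 5 — Source phasor: V = 5∠-30.0° V = 4.33 - j2.5 V.
Step 6 — Current: I = V / Z = 0.1645 - j0.09233 A = 0.1886∠-29.3° A.
Step 7 — Complex power: S = V·I* = 0.9431 - j0.01142 VA.
Step 8 — Real power: P = Re(S) = 0.9431 W.
Step 9 — Reactive power: Q = Im(S) = -0.01142 VAR.
Step 10 — Apparent power: |S| = 0.9432 VA.
Step 11 — Power factor: PF = P/|S| = 0.9999 (leading).

(a) P = 0.9431 W  (b) Q = -0.01142 VAR  (c) S = 0.9432 VA  (d) PF = 0.9999 (leading)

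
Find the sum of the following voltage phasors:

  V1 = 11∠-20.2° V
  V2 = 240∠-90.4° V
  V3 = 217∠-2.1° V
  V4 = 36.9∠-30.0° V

Step 1 — Convert each phasor to rectangular form:
  V1 = 11·(cos(-20.2°) + j·sin(-20.2°)) = 10.32 - j3.798 V
  V2 = 240·(cos(-90.4°) + j·sin(-90.4°)) = -1.676 - j240 V
  V3 = 217·(cos(-2.1°) + j·sin(-2.1°)) = 216.9 - j7.952 V
  V4 = 36.9·(cos(-30.0°) + j·sin(-30.0°)) = 31.96 - j18.45 V
Step 2 — Sum components: V_total = 257.5 - j270.2 V.
Step 3 — Convert to polar: |V_total| = 373.2 V, ∠V_total = -46.4°.

V_total = 373.2∠-46.4° V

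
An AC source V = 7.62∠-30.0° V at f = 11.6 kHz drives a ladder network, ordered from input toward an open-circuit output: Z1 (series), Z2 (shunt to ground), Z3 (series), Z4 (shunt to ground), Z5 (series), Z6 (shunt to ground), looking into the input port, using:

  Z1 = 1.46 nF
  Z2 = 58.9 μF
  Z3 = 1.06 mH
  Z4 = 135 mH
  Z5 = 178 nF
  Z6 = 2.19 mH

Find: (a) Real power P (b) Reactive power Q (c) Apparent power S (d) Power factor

Step 1 — Angular frequency: ω = 2π·f = 2π·1.16e+04 = 7.288e+04 rad/s.
Step 2 — Component impedances:
  Z1: Z = 1/(jωC) = -j/(ω·C) = 0 - j9397 Ω
  Z2: Z = 1/(jωC) = -j/(ω·C) = 0 - j0.2329 Ω
  Z3: Z = jωL = j·7.288e+04·0.00106 = 0 + j77.26 Ω
  Z4: Z = jωL = j·7.288e+04·0.135 = 0 + j9839 Ω
  Z5: Z = 1/(jωC) = -j/(ω·C) = 0 - j77.08 Ω
  Z6: Z = jωL = j·7.288e+04·0.00219 = 0 + j159.6 Ω
Step 3 — Ladder network (open output): work backward from the far end, alternating series and parallel combinations. Z_in = 0 - j9398 Ω = 9398∠-90.0° Ω.
Step 4 — Source phasor: V = 7.62∠-30.0° V = 6.599 - j3.81 V.
Step 5 — Current: I = V / Z = 0.0004054 + j0.0007022 A = 0.0008108∠60.0° A.
Step 6 — Complex power: S = V·I* = 0 - j0.006179 VA.
Step 7 — Real power: P = Re(S) = 0 W.
Step 8 — Reactive power: Q = Im(S) = -0.006179 VAR.
Step 9 — Apparent power: |S| = 0.006179 VA.
Step 10 — Power factor: PF = P/|S| = 0 (leading).

(a) P = 0 W  (b) Q = -0.006179 VAR  (c) S = 0.006179 VA  (d) PF = 0 (leading)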